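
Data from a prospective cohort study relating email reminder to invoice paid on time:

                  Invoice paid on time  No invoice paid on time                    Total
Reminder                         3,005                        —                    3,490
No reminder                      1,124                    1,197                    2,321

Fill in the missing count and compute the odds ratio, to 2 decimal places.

6.60

The missing cell is in the exposed row: 3490 − 3005 = 485.
So a = 3005, b = 485, c = 1124, d = 1197.
OR = (a·d)/(b·c) = (3005 × 1197) / (485 × 1124) = 3596985 / 545140 = 6.59828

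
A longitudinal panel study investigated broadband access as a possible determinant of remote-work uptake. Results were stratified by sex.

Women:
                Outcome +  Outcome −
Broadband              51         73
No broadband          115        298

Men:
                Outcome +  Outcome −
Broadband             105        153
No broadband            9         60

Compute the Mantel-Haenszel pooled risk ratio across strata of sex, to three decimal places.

1.824

RR_MH = Σ(aᵢ·n₀ᵢ/nᵢ) / Σ(cᵢ·n₁ᵢ/nᵢ), with n₁ᵢ = aᵢ+bᵢ (exposed), n₀ᵢ = cᵢ+dᵢ (unexposed), nᵢ = n₁ᵢ+n₀ᵢ.
Stratum 1 (Women): n₁ = 124, n₀ = 413, n = 537; a·n₀/n = 51·413/537 = 39.2235; c·n₁/n = 115·124/537 = 26.5549
Stratum 2 (Men): n₁ = 258, n₀ = 69, n = 327; a·n₀/n = 105·69/327 = 22.1560; c·n₁/n = 9·258/327 = 7.1009
RR_MH = (39.2235 + 22.1560) / (26.5549 + 7.1009) = 61.3794 / 33.6559 = 1.82374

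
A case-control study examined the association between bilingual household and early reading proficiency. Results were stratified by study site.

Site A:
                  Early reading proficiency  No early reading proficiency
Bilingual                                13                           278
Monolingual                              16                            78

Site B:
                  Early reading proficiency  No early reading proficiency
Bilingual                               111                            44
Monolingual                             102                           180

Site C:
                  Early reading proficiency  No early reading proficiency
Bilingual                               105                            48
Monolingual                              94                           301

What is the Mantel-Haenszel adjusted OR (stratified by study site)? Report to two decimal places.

OR_MH = Σ(aᵢdᵢ/nᵢ) / Σ(bᵢcᵢ/nᵢ), where nᵢ is the stratum total.
Stratum 1 (Site A): n = 385; a·d/n = 13·78/385 = 2.6338; b·c/n = 278·16/385 = 11.5532
Stratum 2 (Site B): n = 437; a·d/n = 111·180/437 = 45.7208; b·c/n = 44·102/437 = 10.2700
Stratum 3 (Site C): n = 548; a·d/n = 105·301/548 = 57.6734; b·c/n = 48·94/548 = 8.2336
OR_MH = (2.6338 + 45.7208 + 57.6734) / (11.5532 + 10.2700 + 8.2336) = 106.0279 / 30.0568 = 3.52758

3.53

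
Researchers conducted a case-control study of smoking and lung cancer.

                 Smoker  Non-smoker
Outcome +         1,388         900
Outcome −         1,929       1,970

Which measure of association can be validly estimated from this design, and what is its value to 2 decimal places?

Reading the table with exposure as columns: a = 1388 (Smoker, case), b = 1929 (Smoker, non-case), c = 900 (Non-smoker, case), d = 1970.
This is a case-control study: participants were sampled on outcome status, so risks in the source population cannot be estimated directly — relative risk is not valid here. The odds ratio is the appropriate measure.
OR = (a·d)/(b·c) = (1388 × 1970) / (1929 × 900) = 2734360 / 1736100 = 1.57500

1.58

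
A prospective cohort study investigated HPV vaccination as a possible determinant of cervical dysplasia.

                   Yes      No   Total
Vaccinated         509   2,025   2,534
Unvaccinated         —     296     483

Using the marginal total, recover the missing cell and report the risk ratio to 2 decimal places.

The missing cell is in the unexposed row: 483 − 296 = 187.
So a = 509, b = 2025, c = 187, d = 296.
RR = [a/(a+b)] / [c/(c+d)] = (509/2534) / (187/483) = 0.20087/0.38716 = 0.51882

0.52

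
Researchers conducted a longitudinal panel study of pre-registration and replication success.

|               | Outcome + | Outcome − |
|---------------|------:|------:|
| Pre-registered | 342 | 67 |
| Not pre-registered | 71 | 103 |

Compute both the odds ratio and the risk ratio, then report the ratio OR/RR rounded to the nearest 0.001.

3.614

Cells: a = 342, b = 67, c = 71, d = 103.
OR = (342·103)/(67·71) = 35226/4757 = 7.40509
Risk in exposed = 342/409 = 0.83619; risk in unexposed = 71/174 = 0.40805; RR = 2.04924
OR/RR = 7.40509 / 2.04924 = 3.61357
The outcome is not rare, so the OR lies further from 1 than the RR.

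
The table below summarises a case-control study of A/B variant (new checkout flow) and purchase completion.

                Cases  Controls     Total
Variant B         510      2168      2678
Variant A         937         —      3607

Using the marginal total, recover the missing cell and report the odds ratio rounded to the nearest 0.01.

0.67

The missing cell is in the unexposed row: 3607 − 937 = 2670.
So a = 510, b = 2168, c = 937, d = 2670.
OR = (a·d)/(b·c) = (510 × 2670) / (2168 × 937) = 1361700 / 2031416 = 0.67032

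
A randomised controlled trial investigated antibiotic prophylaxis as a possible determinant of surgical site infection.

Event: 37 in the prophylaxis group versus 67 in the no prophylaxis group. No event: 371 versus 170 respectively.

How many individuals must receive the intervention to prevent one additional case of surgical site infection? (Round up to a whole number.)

Risk in treated group = 37/408 = 0.09069; risk in control = 67/237 = 0.28270.
Absolute risk reduction = 0.28270 − 0.09069 = 0.19201
NNT = 1 / ARR = 1 / 0.19201 = 5.208 → round up → 6

6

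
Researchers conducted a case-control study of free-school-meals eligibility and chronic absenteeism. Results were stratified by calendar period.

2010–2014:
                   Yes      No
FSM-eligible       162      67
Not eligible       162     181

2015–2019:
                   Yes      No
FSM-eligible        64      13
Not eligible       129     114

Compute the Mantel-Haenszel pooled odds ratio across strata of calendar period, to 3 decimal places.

3.058

OR_MH = Σ(aᵢdᵢ/nᵢ) / Σ(bᵢcᵢ/nᵢ), where nᵢ is the stratum total.
Stratum 1 (2010–2014): n = 572; a·d/n = 162·181/572 = 51.2622; b·c/n = 67·162/572 = 18.9755
Stratum 2 (2015–2019): n = 320; a·d/n = 64·114/320 = 22.8000; b·c/n = 13·129/320 = 5.2406
OR_MH = (51.2622 + 22.8000) / (18.9755 + 5.2406) = 74.0622 / 24.2161 = 3.05838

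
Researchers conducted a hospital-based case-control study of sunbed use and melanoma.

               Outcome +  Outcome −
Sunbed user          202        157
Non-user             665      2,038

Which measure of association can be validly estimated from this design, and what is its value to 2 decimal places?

Cells: a = 202, b = 157, c = 665, d = 2038.
This is a hospital-based case-control study: participants were sampled on outcome status, so risks in the source population cannot be estimated directly — relative risk is not valid here. The odds ratio is the appropriate measure.
OR = (a·d)/(b·c) = (202 × 2038) / (157 × 665) = 411676 / 104405 = 3.94307

3.94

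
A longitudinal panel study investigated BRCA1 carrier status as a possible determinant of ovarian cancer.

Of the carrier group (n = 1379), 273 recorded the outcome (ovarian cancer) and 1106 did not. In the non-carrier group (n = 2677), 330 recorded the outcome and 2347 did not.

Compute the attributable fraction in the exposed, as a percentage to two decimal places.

From the description: a = 273, b = 1106, c = 330, d = 2347.
Risk in exposed = 273/1379 = 0.19797; risk in unexposed = 330/2677 = 0.12327.
RR = 0.19797/0.12327 = 1.60595
AR% = (RR − 1)/RR × 100 = (1.60595 − 1)/1.60595 × 100 = 37.7317%

37.73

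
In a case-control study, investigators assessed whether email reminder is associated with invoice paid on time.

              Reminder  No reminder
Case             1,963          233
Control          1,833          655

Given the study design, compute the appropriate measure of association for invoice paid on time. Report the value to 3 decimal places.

3.011

Reading the table with exposure as columns: a = 1963 (Reminder, case), b = 1833 (Reminder, non-case), c = 233 (No reminder, case), d = 655.
This is a case-control study: participants were sampled on outcome status, so risks in the source population cannot be estimated directly — relative risk is not valid here. The odds ratio is the appropriate measure.
OR = (a·d)/(b·c) = (1963 × 655) / (1833 × 233) = 1285765 / 427089 = 3.01053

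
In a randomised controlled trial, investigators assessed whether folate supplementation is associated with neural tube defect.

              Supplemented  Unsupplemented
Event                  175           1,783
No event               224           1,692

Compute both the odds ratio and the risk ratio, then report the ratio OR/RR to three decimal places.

Reading the table with exposure as columns: a = 175 (Supplemented, case), b = 224 (Supplemented, non-case), c = 1783 (Unsupplemented, case), d = 1692.
OR = (175·1692)/(224·1783) = 296100/399392 = 0.74138
Risk in exposed = 175/399 = 0.43860; risk in unexposed = 1783/3475 = 0.51309; RR = 0.85481
OR/RR = 0.74138 / 0.85481 = 0.86730
The outcome is not rare, so the OR lies further from 1 than the RR.

0.867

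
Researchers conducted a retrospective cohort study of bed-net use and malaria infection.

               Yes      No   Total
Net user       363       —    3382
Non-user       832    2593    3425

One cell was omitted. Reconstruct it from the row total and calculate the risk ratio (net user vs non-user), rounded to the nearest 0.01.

The missing cell is in the exposed row: 3382 − 363 = 3019.
So a = 363, b = 3019, c = 832, d = 2593.
RR = [a/(a+b)] / [c/(c+d)] = (363/3382) / (832/3425) = 0.10733/0.24292 = 0.44185

0.44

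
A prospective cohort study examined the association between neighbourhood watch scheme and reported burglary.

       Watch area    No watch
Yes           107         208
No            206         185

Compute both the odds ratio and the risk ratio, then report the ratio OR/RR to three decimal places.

0.715

Reading the table with exposure as columns: a = 107 (Watch area, case), b = 206 (Watch area, non-case), c = 208 (No watch, case), d = 185.
OR = (107·185)/(206·208) = 19795/42848 = 0.46198
Risk in exposed = 107/313 = 0.34185; risk in unexposed = 208/393 = 0.52926; RR = 0.64591
OR/RR = 0.46198 / 0.64591 = 0.71525
The outcome is not rare, so the OR lies further from 1 than the RR.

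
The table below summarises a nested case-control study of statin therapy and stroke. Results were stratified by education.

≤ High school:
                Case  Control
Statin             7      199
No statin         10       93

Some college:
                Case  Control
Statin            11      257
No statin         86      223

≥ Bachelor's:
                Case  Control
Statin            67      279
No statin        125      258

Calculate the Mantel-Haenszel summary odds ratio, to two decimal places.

OR_MH = Σ(aᵢdᵢ/nᵢ) / Σ(bᵢcᵢ/nᵢ), where nᵢ is the stratum total.
Stratum 1 (≤ High school): n = 309; a·d/n = 7·93/309 = 2.1068; b·c/n = 199·10/309 = 6.4401
Stratum 2 (Some college): n = 577; a·d/n = 11·223/577 = 4.2513; b·c/n = 257·86/577 = 38.3050
Stratum 3 (≥ Bachelor's): n = 729; a·d/n = 67·258/729 = 23.7119; b·c/n = 279·125/729 = 47.8395
OR_MH = (2.1068 + 4.2513 + 23.7119) / (6.4401 + 38.3050 + 47.8395) = 30.0700 / 92.5847 = 0.32478

0.32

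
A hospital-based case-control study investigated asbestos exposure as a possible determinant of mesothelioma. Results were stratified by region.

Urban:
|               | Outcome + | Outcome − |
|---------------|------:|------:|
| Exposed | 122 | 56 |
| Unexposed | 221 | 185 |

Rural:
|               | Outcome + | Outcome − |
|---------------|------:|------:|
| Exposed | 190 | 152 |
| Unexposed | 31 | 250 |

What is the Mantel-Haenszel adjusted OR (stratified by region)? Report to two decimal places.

OR_MH = Σ(aᵢdᵢ/nᵢ) / Σ(bᵢcᵢ/nᵢ), where nᵢ is the stratum total.
Stratum 1 (Urban): n = 584; a·d/n = 122·185/584 = 38.6473; b·c/n = 56·221/584 = 21.1918
Stratum 2 (Rural): n = 623; a·d/n = 190·250/623 = 76.2440; b·c/n = 152·31/623 = 7.5634
OR_MH = (38.6473 + 76.2440) / (21.1918 + 7.5634) = 114.8912 / 28.7552 = 3.99550

4.00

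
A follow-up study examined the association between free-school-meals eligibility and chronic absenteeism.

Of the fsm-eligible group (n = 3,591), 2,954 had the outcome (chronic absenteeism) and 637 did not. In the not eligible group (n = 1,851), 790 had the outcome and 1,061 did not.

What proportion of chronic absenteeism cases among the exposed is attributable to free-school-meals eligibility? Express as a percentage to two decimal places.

48.12

From the description: a = 2954, b = 637, c = 790, d = 1061.
Risk in exposed = 2954/3591 = 0.82261; risk in unexposed = 790/1851 = 0.42680.
RR = 0.82261/0.42680 = 1.92741
AR% = (RR − 1)/RR × 100 = (1.92741 − 1)/1.92741 × 100 = 48.1169%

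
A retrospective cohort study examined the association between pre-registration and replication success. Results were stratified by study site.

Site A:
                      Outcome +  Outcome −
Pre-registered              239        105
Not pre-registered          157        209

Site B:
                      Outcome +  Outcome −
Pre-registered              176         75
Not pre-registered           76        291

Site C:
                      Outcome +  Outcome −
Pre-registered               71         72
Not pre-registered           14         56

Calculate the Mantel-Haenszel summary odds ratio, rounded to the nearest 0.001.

OR_MH = Σ(aᵢdᵢ/nᵢ) / Σ(bᵢcᵢ/nᵢ), where nᵢ is the stratum total.
Stratum 1 (Site A): n = 710; a·d/n = 239·209/710 = 70.3535; b·c/n = 105·157/710 = 23.2183
Stratum 2 (Site B): n = 618; a·d/n = 176·291/618 = 82.8738; b·c/n = 75·76/618 = 9.2233
Stratum 3 (Site C): n = 213; a·d/n = 71·56/213 = 18.6667; b·c/n = 72·14/213 = 4.7324
OR_MH = (70.3535 + 82.8738 + 18.6667) / (23.2183 + 9.2233 + 4.7324) = 171.8940 / 37.1740 = 4.62404

4.624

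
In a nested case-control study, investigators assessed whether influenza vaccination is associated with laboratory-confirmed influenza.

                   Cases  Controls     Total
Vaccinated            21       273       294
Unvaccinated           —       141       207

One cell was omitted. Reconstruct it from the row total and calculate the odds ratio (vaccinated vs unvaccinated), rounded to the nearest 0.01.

0.16

The missing cell is in the unexposed row: 207 − 141 = 66.
So a = 21, b = 273, c = 66, d = 141.
OR = (a·d)/(b·c) = (21 × 141) / (273 × 66) = 2961 / 18018 = 0.16434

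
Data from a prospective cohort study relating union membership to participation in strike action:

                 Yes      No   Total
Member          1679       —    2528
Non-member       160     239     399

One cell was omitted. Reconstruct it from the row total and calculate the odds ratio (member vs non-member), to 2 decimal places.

2.95

The missing cell is in the exposed row: 2528 − 1679 = 849.
So a = 1679, b = 849, c = 160, d = 239.
OR = (a·d)/(b·c) = (1679 × 239) / (849 × 160) = 401281 / 135840 = 2.95407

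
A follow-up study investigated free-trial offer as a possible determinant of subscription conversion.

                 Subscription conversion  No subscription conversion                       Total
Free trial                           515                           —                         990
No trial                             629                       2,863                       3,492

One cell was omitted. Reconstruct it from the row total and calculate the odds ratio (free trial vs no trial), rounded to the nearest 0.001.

The missing cell is in the exposed row: 990 − 515 = 475.
So a = 515, b = 475, c = 629, d = 2863.
OR = (a·d)/(b·c) = (515 × 2863) / (475 × 629) = 1474445 / 298775 = 4.93497

4.935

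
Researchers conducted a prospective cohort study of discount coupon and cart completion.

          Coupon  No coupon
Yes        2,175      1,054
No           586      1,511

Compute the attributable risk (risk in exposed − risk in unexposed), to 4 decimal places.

0.3768

Reading the table with exposure as columns: a = 2175 (Coupon, case), b = 586 (Coupon, non-case), c = 1054 (No coupon, case), d = 1511.
Risk in exposed = 2175/2761 = 0.787758; risk in unexposed = 1054/2565 = 0.410916.
Risk difference = 0.787758 − 0.410916 = 0.376842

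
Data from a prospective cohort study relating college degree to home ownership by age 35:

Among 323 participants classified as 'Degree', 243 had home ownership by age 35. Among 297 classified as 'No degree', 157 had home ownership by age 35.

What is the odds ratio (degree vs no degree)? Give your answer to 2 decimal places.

From the description: a = 243, b = 80, c = 157, d = 140.
OR = (a·d)/(b·c) = (243 × 140) / (80 × 157) = 34020 / 12560 = 2.70860
The odds of home ownership by age 35 are about 2.71 times as high in the degree group.

2.71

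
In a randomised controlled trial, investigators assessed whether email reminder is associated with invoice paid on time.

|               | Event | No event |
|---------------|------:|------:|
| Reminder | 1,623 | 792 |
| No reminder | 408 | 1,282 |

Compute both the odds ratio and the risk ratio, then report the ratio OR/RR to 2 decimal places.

2.31

Cells: a = 1623, b = 792, c = 408, d = 1282.
OR = (1623·1282)/(792·408) = 2080686/323136 = 6.43904
Risk in exposed = 1623/2415 = 0.67205; risk in unexposed = 408/1690 = 0.24142; RR = 2.78374
OR/RR = 6.43904 / 2.78374 = 2.31309
The outcome is not rare, so the OR lies further from 1 than the RR.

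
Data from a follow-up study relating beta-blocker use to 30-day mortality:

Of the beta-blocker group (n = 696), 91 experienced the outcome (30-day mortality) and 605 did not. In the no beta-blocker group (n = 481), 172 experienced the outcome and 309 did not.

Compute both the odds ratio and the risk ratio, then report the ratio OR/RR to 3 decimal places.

From the description: a = 91, b = 605, c = 172, d = 309.
OR = (91·309)/(605·172) = 28119/104060 = 0.27022
Risk in exposed = 91/696 = 0.13075; risk in unexposed = 172/481 = 0.35759; RR = 0.36564
OR/RR = 0.27022 / 0.36564 = 0.73904
The outcome is not rare, so the OR lies further from 1 than the RR.

0.739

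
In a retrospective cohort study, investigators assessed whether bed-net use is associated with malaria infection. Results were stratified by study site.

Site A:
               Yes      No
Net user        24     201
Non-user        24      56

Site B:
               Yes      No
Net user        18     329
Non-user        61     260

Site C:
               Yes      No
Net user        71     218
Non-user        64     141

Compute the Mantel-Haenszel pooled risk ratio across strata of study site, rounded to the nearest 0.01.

RR_MH = Σ(aᵢ·n₀ᵢ/nᵢ) / Σ(cᵢ·n₁ᵢ/nᵢ), with n₁ᵢ = aᵢ+bᵢ (exposed), n₀ᵢ = cᵢ+dᵢ (unexposed), nᵢ = n₁ᵢ+n₀ᵢ.
Stratum 1 (Site A): n₁ = 225, n₀ = 80, n = 305; a·n₀/n = 24·80/305 = 6.2951; c·n₁/n = 24·225/305 = 17.7049
Stratum 2 (Site B): n₁ = 347, n₀ = 321, n = 668; a·n₀/n = 18·321/668 = 8.6497; c·n₁/n = 61·347/668 = 31.6871
Stratum 3 (Site C): n₁ = 289, n₀ = 205, n = 494; a·n₀/n = 71·205/494 = 29.4636; c·n₁/n = 64·289/494 = 37.4413
RR_MH = (6.2951 + 8.6497 + 29.4636) / (17.7049 + 31.6871 + 37.4413) = 44.4083 / 86.8333 = 0.51142

0.51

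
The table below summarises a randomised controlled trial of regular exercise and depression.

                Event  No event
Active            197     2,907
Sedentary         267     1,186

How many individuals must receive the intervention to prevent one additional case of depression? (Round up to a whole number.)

Risk in treated group = 197/3104 = 0.06347; risk in control = 267/1453 = 0.18376.
Absolute risk reduction = 0.18376 − 0.06347 = 0.12029
NNT = 1 / ARR = 1 / 0.12029 = 8.313 → round up → 9

9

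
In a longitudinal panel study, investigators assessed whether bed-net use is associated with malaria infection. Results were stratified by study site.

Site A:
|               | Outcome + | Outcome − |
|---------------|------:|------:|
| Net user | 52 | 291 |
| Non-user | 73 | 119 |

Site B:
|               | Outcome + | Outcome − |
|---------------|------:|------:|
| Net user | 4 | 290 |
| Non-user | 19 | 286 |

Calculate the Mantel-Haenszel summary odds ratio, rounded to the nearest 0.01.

0.28

OR_MH = Σ(aᵢdᵢ/nᵢ) / Σ(bᵢcᵢ/nᵢ), where nᵢ is the stratum total.
Stratum 1 (Site A): n = 535; a·d/n = 52·119/535 = 11.5664; b·c/n = 291·73/535 = 39.7065
Stratum 2 (Site B): n = 599; a·d/n = 4·286/599 = 1.9098; b·c/n = 290·19/599 = 9.1987
OR_MH = (11.5664 + 1.9098) / (39.7065 + 9.1987) = 13.4762 / 48.9052 = 0.27556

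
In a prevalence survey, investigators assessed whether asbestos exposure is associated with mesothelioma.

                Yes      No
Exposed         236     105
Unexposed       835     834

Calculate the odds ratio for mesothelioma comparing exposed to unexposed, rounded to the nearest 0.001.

Cells: a = 236, b = 105, c = 835, d = 834.
OR = (a·d)/(b·c) = (236 × 834) / (105 × 835) = 196824 / 87675 = 2.24493
The odds of mesothelioma are about 2.24 times as high in the exposed group.

2.245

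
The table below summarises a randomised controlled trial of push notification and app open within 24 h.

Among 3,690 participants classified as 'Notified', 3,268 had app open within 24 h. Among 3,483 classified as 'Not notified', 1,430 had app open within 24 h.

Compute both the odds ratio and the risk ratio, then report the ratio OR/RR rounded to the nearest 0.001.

5.154

From the description: a = 3268, b = 422, c = 1430, d = 2053.
OR = (3268·2053)/(422·1430) = 6709204/603460 = 11.11789
Risk in exposed = 3268/3690 = 0.88564; risk in unexposed = 1430/3483 = 0.41057; RR = 2.15711
OR/RR = 11.11789 / 2.15711 = 5.15406
The outcome is not rare, so the OR lies further from 1 than the RR.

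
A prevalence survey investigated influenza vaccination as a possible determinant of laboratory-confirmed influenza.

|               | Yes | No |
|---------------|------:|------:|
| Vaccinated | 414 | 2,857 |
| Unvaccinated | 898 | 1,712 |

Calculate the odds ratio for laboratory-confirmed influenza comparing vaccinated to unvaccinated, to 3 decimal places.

Cells: a = 414, b = 2857, c = 898, d = 1712.
OR = (a·d)/(b·c) = (414 × 1712) / (2857 × 898) = 708768 / 2565586 = 0.27626
Exposure is associated with lower odds of laboratory-confirmed influenza (OR = 0.28 < 1).

0.276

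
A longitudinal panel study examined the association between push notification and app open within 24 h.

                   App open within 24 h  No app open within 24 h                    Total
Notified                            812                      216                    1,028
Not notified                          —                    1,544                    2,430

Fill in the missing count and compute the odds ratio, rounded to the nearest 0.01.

The missing cell is in the unexposed row: 2430 − 1544 = 886.
So a = 812, b = 216, c = 886, d = 1544.
OR = (a·d)/(b·c) = (812 × 1544) / (216 × 886) = 1253728 / 191376 = 6.55112

6.55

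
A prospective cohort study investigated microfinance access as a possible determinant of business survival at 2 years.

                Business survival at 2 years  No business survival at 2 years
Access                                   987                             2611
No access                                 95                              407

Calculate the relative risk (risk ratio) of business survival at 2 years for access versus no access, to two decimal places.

Cells: a = 987, b = 2611, c = 95, d = 407.
Risk in exposed = 987/3598 = 0.27432; risk in unexposed = 95/502 = 0.18924.
RR = 0.27432 / 0.18924 = 1.44956
The risk among the exposed is 1.45 times that among the unexposed.

1.45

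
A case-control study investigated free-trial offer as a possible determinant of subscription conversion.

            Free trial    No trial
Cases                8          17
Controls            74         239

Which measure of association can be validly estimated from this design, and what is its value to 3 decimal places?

Reading the table with exposure as columns: a = 8 (Free trial, case), b = 74 (Free trial, non-case), c = 17 (No trial, case), d = 239.
This is a case-control study: participants were sampled on outcome status, so risks in the source population cannot be estimated directly — relative risk is not valid here. The odds ratio is the appropriate measure.
OR = (a·d)/(b·c) = (8 × 239) / (74 × 17) = 1912 / 1258 = 1.51987

1.520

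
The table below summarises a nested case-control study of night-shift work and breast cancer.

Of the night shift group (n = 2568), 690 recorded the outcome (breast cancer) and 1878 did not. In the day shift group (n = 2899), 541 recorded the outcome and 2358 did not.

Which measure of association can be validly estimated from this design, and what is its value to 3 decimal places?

From the description: a = 690, b = 1878, c = 541, d = 2358.
This is a nested case-control study: participants were sampled on outcome status, so risks in the source population cannot be estimated directly — relative risk is not valid here. The odds ratio is the appropriate measure.
OR = (a·d)/(b·c) = (690 × 2358) / (1878 × 541) = 1627020 / 1015998 = 1.60140

1.601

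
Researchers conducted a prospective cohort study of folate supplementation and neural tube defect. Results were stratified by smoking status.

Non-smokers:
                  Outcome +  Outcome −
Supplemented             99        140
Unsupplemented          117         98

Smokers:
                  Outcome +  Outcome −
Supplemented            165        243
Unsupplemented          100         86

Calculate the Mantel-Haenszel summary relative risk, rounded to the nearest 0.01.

0.76

RR_MH = Σ(aᵢ·n₀ᵢ/nᵢ) / Σ(cᵢ·n₁ᵢ/nᵢ), with n₁ᵢ = aᵢ+bᵢ (exposed), n₀ᵢ = cᵢ+dᵢ (unexposed), nᵢ = n₁ᵢ+n₀ᵢ.
Stratum 1 (Non-smokers): n₁ = 239, n₀ = 215, n = 454; a·n₀/n = 99·215/454 = 46.8833; c·n₁/n = 117·239/454 = 61.5925
Stratum 2 (Smokers): n₁ = 408, n₀ = 186, n = 594; a·n₀/n = 165·186/594 = 51.6667; c·n₁/n = 100·408/594 = 68.6869
RR_MH = (46.8833 + 51.6667) / (61.5925 + 68.6869) = 98.5499 / 130.2794 = 0.75645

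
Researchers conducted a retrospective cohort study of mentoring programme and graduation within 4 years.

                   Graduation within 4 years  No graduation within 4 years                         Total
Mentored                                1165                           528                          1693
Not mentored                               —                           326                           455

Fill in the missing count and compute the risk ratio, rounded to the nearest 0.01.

2.43

The missing cell is in the unexposed row: 455 − 326 = 129.
So a = 1165, b = 528, c = 129, d = 326.
RR = [a/(a+b)] / [c/(c+d)] = (1165/1693) / (129/455) = 0.68813/0.28352 = 2.42712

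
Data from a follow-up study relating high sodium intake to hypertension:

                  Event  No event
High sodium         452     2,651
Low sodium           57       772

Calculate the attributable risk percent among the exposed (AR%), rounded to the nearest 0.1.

52.8

Cells: a = 452, b = 2651, c = 57, d = 772.
Risk in exposed = 452/3103 = 0.14567; risk in unexposed = 57/829 = 0.06876.
RR = 0.14567/0.06876 = 2.11854
AR% = (RR − 1)/RR × 100 = (2.11854 − 1)/2.11854 × 100 = 52.7976%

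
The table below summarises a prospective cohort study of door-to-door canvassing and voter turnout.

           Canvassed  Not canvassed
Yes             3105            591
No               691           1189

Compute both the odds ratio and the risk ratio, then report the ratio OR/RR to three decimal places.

3.670

Reading the table with exposure as columns: a = 3105 (Canvassed, case), b = 691 (Canvassed, non-case), c = 591 (Not canvassed, case), d = 1189.
OR = (3105·1189)/(691·591) = 3691845/408381 = 9.04020
Risk in exposed = 3105/3796 = 0.81797; risk in unexposed = 591/1780 = 0.33202; RR = 2.46359
OR/RR = 9.04020 / 2.46359 = 3.66953
The outcome is not rare, so the OR lies further from 1 than the RR.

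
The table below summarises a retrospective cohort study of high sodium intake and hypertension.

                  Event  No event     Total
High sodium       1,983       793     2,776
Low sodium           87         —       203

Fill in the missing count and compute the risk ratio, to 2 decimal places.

1.67

The missing cell is in the unexposed row: 203 − 87 = 116.
So a = 1983, b = 793, c = 87, d = 116.
RR = [a/(a+b)] / [c/(c+d)] = (1983/2776) / (87/203) = 0.71434/0.42857 = 1.66679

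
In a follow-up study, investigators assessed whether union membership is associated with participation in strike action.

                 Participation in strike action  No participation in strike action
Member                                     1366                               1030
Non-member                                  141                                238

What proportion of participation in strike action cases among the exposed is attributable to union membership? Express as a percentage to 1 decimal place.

Cells: a = 1366, b = 1030, c = 141, d = 238.
Risk in exposed = 1366/2396 = 0.57012; risk in unexposed = 141/379 = 0.37203.
RR = 0.57012/0.37203 = 1.53244
AR% = (RR − 1)/RR × 100 = (1.53244 − 1)/1.53244 × 100 = 34.7447%

34.7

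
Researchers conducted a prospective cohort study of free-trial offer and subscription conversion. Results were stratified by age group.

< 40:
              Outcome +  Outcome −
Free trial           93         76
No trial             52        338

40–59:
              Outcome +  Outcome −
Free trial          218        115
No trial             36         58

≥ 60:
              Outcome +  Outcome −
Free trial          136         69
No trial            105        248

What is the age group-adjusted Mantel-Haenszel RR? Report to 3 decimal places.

2.415

RR_MH = Σ(aᵢ·n₀ᵢ/nᵢ) / Σ(cᵢ·n₁ᵢ/nᵢ), with n₁ᵢ = aᵢ+bᵢ (exposed), n₀ᵢ = cᵢ+dᵢ (unexposed), nᵢ = n₁ᵢ+n₀ᵢ.
Stratum 1 (< 40): n₁ = 169, n₀ = 390, n = 559; a·n₀/n = 93·390/559 = 64.8837; c·n₁/n = 52·169/559 = 15.7209
Stratum 2 (40–59): n₁ = 333, n₀ = 94, n = 427; a·n₀/n = 218·94/427 = 47.9906; c·n₁/n = 36·333/427 = 28.0749
Stratum 3 (≥ 60): n₁ = 205, n₀ = 353, n = 558; a·n₀/n = 136·353/558 = 86.0358; c·n₁/n = 105·205/558 = 38.5753
RR_MH = (64.8837 + 47.9906 + 86.0358) / (15.7209 + 28.0749 + 38.5753) = 198.9102 / 82.3711 = 2.41480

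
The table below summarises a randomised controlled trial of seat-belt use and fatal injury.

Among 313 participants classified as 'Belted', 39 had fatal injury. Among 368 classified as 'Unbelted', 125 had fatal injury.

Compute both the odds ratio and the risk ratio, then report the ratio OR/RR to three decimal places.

From the description: a = 39, b = 274, c = 125, d = 243.
OR = (39·243)/(274·125) = 9477/34250 = 0.27670
Risk in exposed = 39/313 = 0.12460; risk in unexposed = 125/368 = 0.33967; RR = 0.36682
OR/RR = 0.27670 / 0.36682 = 0.75431
The outcome is not rare, so the OR lies further from 1 than the RR.

0.754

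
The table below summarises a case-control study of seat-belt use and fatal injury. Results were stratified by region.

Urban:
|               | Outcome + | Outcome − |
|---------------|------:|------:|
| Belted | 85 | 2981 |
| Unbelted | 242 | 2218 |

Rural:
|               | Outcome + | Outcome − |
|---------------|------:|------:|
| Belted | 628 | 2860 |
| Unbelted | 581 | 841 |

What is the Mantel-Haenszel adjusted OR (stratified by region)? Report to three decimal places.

OR_MH = Σ(aᵢdᵢ/nᵢ) / Σ(bᵢcᵢ/nᵢ), where nᵢ is the stratum total.
Stratum 1 (Urban): n = 5526; a·d/n = 85·2218/5526 = 34.1169; b·c/n = 2981·242/5526 = 130.5469
Stratum 2 (Rural): n = 4910; a·d/n = 628·841/4910 = 107.5658; b·c/n = 2860·581/4910 = 338.4236
OR_MH = (34.1169 + 107.5658) / (130.5469 + 338.4236) = 141.6827 / 468.9705 = 0.30211

0.302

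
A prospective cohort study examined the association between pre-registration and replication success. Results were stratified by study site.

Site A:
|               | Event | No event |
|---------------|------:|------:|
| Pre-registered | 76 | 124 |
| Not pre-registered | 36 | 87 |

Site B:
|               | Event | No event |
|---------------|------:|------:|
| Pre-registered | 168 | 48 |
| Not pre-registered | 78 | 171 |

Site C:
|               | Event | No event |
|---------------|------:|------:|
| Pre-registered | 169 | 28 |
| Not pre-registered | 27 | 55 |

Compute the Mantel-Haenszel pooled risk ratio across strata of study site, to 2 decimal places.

2.17

RR_MH = Σ(aᵢ·n₀ᵢ/nᵢ) / Σ(cᵢ·n₁ᵢ/nᵢ), with n₁ᵢ = aᵢ+bᵢ (exposed), n₀ᵢ = cᵢ+dᵢ (unexposed), nᵢ = n₁ᵢ+n₀ᵢ.
Stratum 1 (Site A): n₁ = 200, n₀ = 123, n = 323; a·n₀/n = 76·123/323 = 28.9412; c·n₁/n = 36·200/323 = 22.2910
Stratum 2 (Site B): n₁ = 216, n₀ = 249, n = 465; a·n₀/n = 168·249/465 = 89.9613; c·n₁/n = 78·216/465 = 36.2323
Stratum 3 (Site C): n₁ = 197, n₀ = 82, n = 279; a·n₀/n = 169·82/279 = 49.6703; c·n₁/n = 27·197/279 = 19.0645
RR_MH = (28.9412 + 89.9613 + 49.6703) / (22.2910 + 36.2323 + 19.0645) = 168.5727 / 77.5878 = 2.17267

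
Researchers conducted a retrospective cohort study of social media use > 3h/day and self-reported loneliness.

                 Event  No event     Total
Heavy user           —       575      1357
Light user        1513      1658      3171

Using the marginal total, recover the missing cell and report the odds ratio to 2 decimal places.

The missing cell is in the exposed row: 1357 − 575 = 782.
So a = 782, b = 575, c = 1513, d = 1658.
OR = (a·d)/(b·c) = (782 × 1658) / (575 × 1513) = 1296556 / 869975 = 1.49034

1.49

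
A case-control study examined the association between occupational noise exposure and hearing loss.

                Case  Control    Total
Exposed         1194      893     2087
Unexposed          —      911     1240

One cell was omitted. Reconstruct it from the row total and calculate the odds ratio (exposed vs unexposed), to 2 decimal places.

3.70

The missing cell is in the unexposed row: 1240 − 911 = 329.
So a = 1194, b = 893, c = 329, d = 911.
OR = (a·d)/(b·c) = (1194 × 911) / (893 × 329) = 1087734 / 293797 = 3.70233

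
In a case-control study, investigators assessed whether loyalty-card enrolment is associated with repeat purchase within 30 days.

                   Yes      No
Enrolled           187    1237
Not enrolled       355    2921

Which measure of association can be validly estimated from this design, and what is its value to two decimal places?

1.24

Cells: a = 187, b = 1237, c = 355, d = 2921.
This is a case-control study: participants were sampled on outcome status, so risks in the source population cannot be estimated directly — relative risk is not valid here. The odds ratio is the appropriate measure.
OR = (a·d)/(b·c) = (187 × 2921) / (1237 × 355) = 546227 / 439135 = 1.24387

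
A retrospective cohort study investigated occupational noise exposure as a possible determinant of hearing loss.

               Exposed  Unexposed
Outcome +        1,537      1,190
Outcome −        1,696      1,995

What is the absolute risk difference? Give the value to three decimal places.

Reading the table with exposure as columns: a = 1537 (Exposed, case), b = 1696 (Exposed, non-case), c = 1190 (Unexposed, case), d = 1995.
Risk in exposed = 1537/3233 = 0.475410; risk in unexposed = 1190/3185 = 0.373626.
Risk difference = 0.475410 − 0.373626 = 0.101783

0.102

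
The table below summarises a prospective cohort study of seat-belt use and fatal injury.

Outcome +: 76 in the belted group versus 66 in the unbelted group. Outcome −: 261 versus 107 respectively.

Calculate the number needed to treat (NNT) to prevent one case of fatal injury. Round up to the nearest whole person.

Risk in treated group = 76/337 = 0.22552; risk in control = 66/173 = 0.38150.
Absolute risk reduction = 0.38150 − 0.22552 = 0.15598
NNT = 1 / ARR = 1 / 0.15598 = 6.411 → round up → 7

7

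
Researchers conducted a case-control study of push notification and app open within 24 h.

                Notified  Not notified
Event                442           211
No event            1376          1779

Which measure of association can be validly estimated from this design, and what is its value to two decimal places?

2.71

Reading the table with exposure as columns: a = 442 (Notified, case), b = 1376 (Notified, non-case), c = 211 (Not notified, case), d = 1779.
This is a case-control study: participants were sampled on outcome status, so risks in the source population cannot be estimated directly — relative risk is not valid here. The odds ratio is the appropriate measure.
OR = (a·d)/(b·c) = (442 × 1779) / (1376 × 211) = 786318 / 290336 = 2.70830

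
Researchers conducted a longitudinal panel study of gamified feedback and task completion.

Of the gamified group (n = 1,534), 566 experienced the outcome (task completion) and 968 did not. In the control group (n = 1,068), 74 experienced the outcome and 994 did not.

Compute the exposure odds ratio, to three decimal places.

7.854

From the description: a = 566, b = 968, c = 74, d = 994.
OR = (a·d)/(b·c) = (566 × 994) / (968 × 74) = 562604 / 71632 = 7.85409
The odds of task completion are about 7.85 times as high in the gamified group.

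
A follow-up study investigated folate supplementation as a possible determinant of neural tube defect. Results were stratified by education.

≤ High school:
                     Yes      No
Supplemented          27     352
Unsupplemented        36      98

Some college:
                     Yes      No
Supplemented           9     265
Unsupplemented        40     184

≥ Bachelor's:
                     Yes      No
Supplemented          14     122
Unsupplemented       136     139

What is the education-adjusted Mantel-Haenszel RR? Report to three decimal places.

0.219

RR_MH = Σ(aᵢ·n₀ᵢ/nᵢ) / Σ(cᵢ·n₁ᵢ/nᵢ), with n₁ᵢ = aᵢ+bᵢ (exposed), n₀ᵢ = cᵢ+dᵢ (unexposed), nᵢ = n₁ᵢ+n₀ᵢ.
Stratum 1 (≤ High school): n₁ = 379, n₀ = 134, n = 513; a·n₀/n = 27·134/513 = 7.0526; c·n₁/n = 36·379/513 = 26.5965
Stratum 2 (Some college): n₁ = 274, n₀ = 224, n = 498; a·n₀/n = 9·224/498 = 4.0482; c·n₁/n = 40·274/498 = 22.0080
Stratum 3 (≥ Bachelor's): n₁ = 136, n₀ = 275, n = 411; a·n₀/n = 14·275/411 = 9.3674; c·n₁/n = 136·136/411 = 45.0024
RR_MH = (7.0526 + 4.0482 + 9.3674) / (26.5965 + 22.0080 + 45.0024) = 20.4682 / 93.6070 = 0.21866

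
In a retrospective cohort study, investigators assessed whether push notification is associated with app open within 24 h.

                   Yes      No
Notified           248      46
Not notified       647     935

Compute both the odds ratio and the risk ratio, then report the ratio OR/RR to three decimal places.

Cells: a = 248, b = 46, c = 647, d = 935.
OR = (248·935)/(46·647) = 231880/29762 = 7.79114
Risk in exposed = 248/294 = 0.84354; risk in unexposed = 647/1582 = 0.40898; RR = 2.06256
OR/RR = 7.79114 / 2.06256 = 3.77741
The outcome is not rare, so the OR lies further from 1 than the RR.

3.777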